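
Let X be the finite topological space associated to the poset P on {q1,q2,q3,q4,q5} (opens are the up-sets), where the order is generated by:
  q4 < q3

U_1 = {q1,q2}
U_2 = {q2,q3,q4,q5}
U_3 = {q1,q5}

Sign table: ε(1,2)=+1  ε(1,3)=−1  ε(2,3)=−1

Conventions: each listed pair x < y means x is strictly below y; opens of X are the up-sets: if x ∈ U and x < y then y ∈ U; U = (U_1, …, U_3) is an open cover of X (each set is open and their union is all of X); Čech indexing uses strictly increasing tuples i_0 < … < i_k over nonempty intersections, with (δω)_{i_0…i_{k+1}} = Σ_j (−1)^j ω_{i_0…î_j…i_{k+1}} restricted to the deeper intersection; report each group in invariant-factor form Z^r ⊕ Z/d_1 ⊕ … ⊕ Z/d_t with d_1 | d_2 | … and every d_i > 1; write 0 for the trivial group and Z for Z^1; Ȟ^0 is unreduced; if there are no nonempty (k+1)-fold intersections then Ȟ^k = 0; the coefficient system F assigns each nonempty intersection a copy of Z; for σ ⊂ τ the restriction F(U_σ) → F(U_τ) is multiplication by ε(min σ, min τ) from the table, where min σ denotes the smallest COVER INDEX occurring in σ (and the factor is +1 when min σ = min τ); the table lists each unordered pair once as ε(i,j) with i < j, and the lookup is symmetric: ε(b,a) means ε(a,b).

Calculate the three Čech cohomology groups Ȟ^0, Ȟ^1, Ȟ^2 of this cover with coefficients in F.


nerve of the cover:
  U12={q2} U13={q1} U23={q5}
C dims 3,3; δ0: rk 2, SNF 1^2
Ȟ^0 = (3 − 2) − 0 = 1, so Ȟ^0 ≅ Z
Ȟ^1 = (3 − 0) − 2 = 1, so Ȟ^1 ≅ Z
Ȟ^2 = (0 − 0) − 0 = 0, so Ȟ^2 ≅ 0

Ȟ^0 = Z; Ȟ^1 = Z; Ȟ^2 = 0


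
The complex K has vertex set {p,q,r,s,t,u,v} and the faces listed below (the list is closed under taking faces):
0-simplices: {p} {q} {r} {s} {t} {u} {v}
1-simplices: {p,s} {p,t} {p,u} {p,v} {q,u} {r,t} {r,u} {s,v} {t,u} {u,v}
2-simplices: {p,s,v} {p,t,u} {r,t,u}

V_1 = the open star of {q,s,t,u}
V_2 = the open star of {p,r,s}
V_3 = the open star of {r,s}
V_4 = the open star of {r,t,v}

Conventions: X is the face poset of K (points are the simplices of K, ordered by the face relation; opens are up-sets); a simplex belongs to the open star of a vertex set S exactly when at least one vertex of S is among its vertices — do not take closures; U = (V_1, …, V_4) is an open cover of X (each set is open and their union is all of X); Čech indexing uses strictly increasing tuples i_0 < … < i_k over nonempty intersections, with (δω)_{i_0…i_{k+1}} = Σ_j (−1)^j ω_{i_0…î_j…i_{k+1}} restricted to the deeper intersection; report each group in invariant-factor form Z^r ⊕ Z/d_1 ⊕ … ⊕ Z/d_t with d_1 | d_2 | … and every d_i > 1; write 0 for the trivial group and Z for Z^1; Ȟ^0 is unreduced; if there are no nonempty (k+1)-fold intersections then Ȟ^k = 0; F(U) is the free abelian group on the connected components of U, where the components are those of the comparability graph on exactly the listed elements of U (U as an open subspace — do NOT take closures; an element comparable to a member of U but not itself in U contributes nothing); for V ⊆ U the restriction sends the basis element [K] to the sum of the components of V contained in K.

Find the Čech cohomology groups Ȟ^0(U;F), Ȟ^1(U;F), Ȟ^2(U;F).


Ȟ^0 = Z, Ȟ^1 = Z and Ȟ^2 = 0

intersection data:
  V1={{q},{s},{t},{u},{p,s},{p,t},{p,u},{q,u},{r,t},{r,u},{s,v},{t,u},{u,v},{p,s,v},{p,t,u},{r,t,u}} V2={{p},{r},{s},{p,s},{p,t},{p,u},{p,v},{r,t},{r,u},{s,v},{p,s,v},{p,t,u},{r,t,u}} V3={{r},{s},{p,s},{r,t},{r,u},{s,v},{p,s,v},{r,t,u}} V4={{r},{t},{v},{p,t},{p,v},{r,t},{r,u},{s,v},{t,u},{u,v},{p,s,v},{p,t,u},{r,t,u}}
  V12={{s},{p,s},{p,t},{p,u},{r,t},{r,u},{s,v},{p,s,v},{p,t,u},{r,t,u}} V13={{s},{p,s},{r,t},{r,u},{s,v},{p,s,v},{r,t,u}} V14={{t},{p,t},{r,t},{r,u},{s,v},{t,u},{u,v},{p,s,v},{p,t,u},{r,t,u}} V23={{r},{s},{p,s},{r,t},{r,u},{s,v},{p,s,v},{r,t,u}} V24={{r},{p,t},{p,v},{r,t},{r,u},{s,v},{p,s,v},{p,t,u},{r,t,u}} V34={{r},{r,t},{r,u},{s,v},{p,s,v},{r,t,u}}
  V123={{s},{p,s},{r,t},{r,u},{s,v},{p,s,v},{r,t,u}} V124={{p,t},{r,t},{r,u},{s,v},{p,s,v},{p,t,u},{r,t,u}} V134={{r,t},{r,u},{s,v},{p,s,v},{r,t,u}} V234={{r},{r,t},{r,u},{s,v},{p,s,v},{r,t,u}}
  V1234={{r,t},{r,u},{s,v},{p,s,v},{r,t,u}}
components per intersection:
  V1: {{q},{t},{u},{p,t},{p,u},{q,u},{r,t},{r,u},{t,u},{u,v},{p,t,u},{r,t,u}} {{s},{p,s},{s,v},{p,s,v}}
  V2: {{p},{s},{p,s},{p,t},{p,u},{p,v},{s,v},{p,s,v},{p,t,u}} {{r},{r,t},{r,u},{r,t,u}}
  V3: {{r},{r,t},{r,u},{r,t,u}} {{s},{p,s},{s,v},{p,s,v}}
  V4: {{r},{t},{p,t},{r,t},{r,u},{t,u},{p,t,u},{r,t,u}} {{v},{p,v},{s,v},{u,v},{p,s,v}}
  V12: {{s},{p,s},{s,v},{p,s,v}} {{p,t},{p,u},{p,t,u}} {{r,t},{r,u},{r,t,u}}
  V13: {{s},{p,s},{s,v},{p,s,v}} {{r,t},{r,u},{r,t,u}}
  V14: {{t},{p,t},{r,t},{r,u},{t,u},{p,t,u},{r,t,u}} {{s,v},{p,s,v}} {{u,v}}
  V23: {{r},{r,t},{r,u},{r,t,u}} {{s},{p,s},{s,v},{p,s,v}}
  V24: {{r},{r,t},{r,u},{r,t,u}} {{p,t},{p,t,u}} {{p,v},{s,v},{p,s,v}}
  V34: {{r},{r,t},{r,u},{r,t,u}} {{s,v},{p,s,v}}
  V123: {{s},{p,s},{s,v},{p,s,v}} {{r,t},{r,u},{r,t,u}}
  V124: {{p,t},{p,t,u}} {{r,t},{r,u},{r,t,u}} {{s,v},{p,s,v}}
  V134: {{r,t},{r,u},{r,t,u}} {{s,v},{p,s,v}}
  V234: {{r},{r,t},{r,u},{r,t,u}} {{s,v},{p,s,v}}
  V1234: {{r,t},{r,u},{r,t,u}} {{s,v},{p,s,v}}
C dims 8,15,9,2; δ0: rk 7, SNF 1^7; δ1: rk 7, SNF 1^7; δ2: rk 2, SNF 1^2
Ȟ^0 = (8 − 7) − 0 = 1, so Ȟ^0 ≅ Z
Ȟ^1 = (15 − 7) − 7 = 1, so Ȟ^1 ≅ Z
Ȟ^2 = (9 − 2) − 7 = 0, so Ȟ^2 ≅ 0


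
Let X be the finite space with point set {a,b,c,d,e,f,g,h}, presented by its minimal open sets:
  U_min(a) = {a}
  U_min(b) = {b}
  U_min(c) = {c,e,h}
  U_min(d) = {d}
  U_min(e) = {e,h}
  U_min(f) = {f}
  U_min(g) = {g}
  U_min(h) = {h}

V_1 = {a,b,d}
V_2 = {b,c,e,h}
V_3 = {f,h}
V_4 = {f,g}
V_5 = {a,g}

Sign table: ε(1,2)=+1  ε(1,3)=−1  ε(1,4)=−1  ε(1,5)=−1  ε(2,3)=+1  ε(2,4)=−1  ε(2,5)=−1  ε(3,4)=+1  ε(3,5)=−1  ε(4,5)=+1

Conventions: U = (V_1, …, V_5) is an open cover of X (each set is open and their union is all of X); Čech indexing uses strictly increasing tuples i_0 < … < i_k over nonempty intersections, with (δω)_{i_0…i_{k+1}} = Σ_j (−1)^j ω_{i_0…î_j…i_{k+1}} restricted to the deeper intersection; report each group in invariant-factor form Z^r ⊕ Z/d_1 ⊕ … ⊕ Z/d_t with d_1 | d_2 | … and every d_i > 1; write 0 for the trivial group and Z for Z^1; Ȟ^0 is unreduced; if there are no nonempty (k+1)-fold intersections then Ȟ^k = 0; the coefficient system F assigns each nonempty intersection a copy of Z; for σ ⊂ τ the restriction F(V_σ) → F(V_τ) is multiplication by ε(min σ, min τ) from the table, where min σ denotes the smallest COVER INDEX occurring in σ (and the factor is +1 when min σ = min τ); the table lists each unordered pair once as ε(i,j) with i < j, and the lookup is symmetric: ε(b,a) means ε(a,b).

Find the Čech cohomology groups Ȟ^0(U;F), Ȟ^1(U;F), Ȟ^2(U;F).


cover nerve:
  V12={b} V15={a} V23={h} V34={f} V45={g}
C dims 5,5; δ0: rk 5, SNF 1^4·2
Ȟ^0: (5−5)−0=0 ⇒ 0
Ȟ^1: (5−0)−5=0 plus torsion [2] ⇒ Z/2
Ȟ^2: (0−0)−0=0 ⇒ 0

Ȟ^0(U;F) ≅ 0; Ȟ^1(U;F) ≅ Z/2; Ȟ^2(U;F) ≅ 0


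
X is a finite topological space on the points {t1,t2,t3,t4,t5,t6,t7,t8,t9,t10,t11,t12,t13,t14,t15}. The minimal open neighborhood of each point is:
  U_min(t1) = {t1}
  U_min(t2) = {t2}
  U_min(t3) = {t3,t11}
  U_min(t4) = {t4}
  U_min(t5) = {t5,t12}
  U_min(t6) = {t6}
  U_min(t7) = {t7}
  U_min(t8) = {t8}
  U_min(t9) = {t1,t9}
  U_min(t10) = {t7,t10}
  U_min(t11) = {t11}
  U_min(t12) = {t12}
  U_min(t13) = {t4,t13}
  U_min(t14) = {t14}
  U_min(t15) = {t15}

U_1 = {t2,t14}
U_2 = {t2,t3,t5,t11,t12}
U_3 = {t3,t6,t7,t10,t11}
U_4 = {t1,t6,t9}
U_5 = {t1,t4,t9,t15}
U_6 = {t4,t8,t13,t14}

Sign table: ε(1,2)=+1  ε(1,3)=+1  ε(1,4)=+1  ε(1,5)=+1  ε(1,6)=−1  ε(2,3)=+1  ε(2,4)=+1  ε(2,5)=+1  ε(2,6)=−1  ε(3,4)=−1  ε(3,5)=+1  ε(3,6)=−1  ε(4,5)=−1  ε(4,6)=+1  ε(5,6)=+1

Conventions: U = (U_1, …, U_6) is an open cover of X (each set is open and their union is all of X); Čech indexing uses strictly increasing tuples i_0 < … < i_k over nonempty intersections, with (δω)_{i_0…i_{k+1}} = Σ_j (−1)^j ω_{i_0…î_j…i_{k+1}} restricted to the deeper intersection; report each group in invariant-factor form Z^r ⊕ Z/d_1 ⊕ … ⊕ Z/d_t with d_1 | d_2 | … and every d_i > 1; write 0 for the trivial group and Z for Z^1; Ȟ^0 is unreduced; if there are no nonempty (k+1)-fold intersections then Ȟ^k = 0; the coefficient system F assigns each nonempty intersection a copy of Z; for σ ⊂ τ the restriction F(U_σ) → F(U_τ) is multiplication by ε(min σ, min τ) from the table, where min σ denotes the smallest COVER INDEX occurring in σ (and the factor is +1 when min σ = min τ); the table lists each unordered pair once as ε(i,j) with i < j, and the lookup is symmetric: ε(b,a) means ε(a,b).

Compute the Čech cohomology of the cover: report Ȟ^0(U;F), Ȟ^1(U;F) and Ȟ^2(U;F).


nerve of the cover:
  U12={t2} U16={t14} U23={t3,t11} U34={t6} U45={t1,t9} U56={t4}
C dims 6,6; δ0: rk 6, SNF 1^5·2
Ȟ^0 = (6 − 6) − 0 = 0, so Ȟ^0 ≅ 0
Ȟ^1 = (6 − 0) − 6 = 0 plus torsion [2], so Ȟ^1 ≅ Z/2
Ȟ^2 = (0 − 0) − 0 = 0, so Ȟ^2 ≅ 0

Ȟ^0(U;F) ≅ 0,  Ȟ^1(U;F) ≅ Z/2,  Ȟ^2(U;F) ≅ 0


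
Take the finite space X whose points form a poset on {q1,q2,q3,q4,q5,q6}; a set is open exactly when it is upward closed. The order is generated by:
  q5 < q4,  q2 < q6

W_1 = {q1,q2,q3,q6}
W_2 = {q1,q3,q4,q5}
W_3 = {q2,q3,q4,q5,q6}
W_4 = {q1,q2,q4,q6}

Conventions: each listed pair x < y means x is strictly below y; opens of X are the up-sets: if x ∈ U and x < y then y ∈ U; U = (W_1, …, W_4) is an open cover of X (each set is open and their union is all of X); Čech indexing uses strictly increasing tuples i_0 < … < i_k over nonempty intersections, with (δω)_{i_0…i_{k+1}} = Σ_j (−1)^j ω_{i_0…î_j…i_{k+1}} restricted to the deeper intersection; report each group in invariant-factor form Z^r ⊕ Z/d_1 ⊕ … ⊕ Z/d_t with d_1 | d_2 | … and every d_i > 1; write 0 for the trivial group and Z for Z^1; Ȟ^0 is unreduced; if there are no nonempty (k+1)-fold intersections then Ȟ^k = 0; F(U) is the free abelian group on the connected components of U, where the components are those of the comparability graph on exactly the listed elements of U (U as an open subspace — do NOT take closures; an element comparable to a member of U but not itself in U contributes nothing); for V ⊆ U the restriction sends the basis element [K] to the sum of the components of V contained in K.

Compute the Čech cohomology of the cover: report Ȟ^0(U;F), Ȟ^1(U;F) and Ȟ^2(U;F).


nerve of the cover:
  W12={q1,q3} W13={q2,q3,q6} W14={q1,q2,q6} W23={q3,q4,q5} W24={q1,q4} W34={q2,q4,q6}
  W123={q3} W124={q1} W134={q2,q6} W234={q4}
components per intersection:
  W1: {q1} {q2,q6} {q3}
  W2: {q1} {q3} {q4,q5}
  W3: {q2,q6} {q3} {q4,q5}
  W4: {q1} {q2,q6} {q4}
  W12: {q1} {q3}
  W13: {q2,q6} {q3}
  W14: {q1} {q2,q6}
  W23: {q3} {q4,q5}
  W24: {q1} {q4}
  W34: {q2,q6} {q4}
  W123: {q3}
  W124: {q1}
  W134: {q2,q6}
  W234: {q4}
C dims 12,12,4; δ0: rk 8, SNF 1^8; δ1: rk 4, SNF 1^4
Ȟ^0 = (12 − 8) − 0 = 4, so Ȟ^0 ≅ Z^4
Ȟ^1 = (12 − 4) − 8 = 0, so Ȟ^1 ≅ 0
Ȟ^2 = (4 − 0) − 4 = 0, so Ȟ^2 ≅ 0

Ȟ^0 ≅ Z^4,  Ȟ^1 ≅ 0,  Ȟ^2 ≅ 0


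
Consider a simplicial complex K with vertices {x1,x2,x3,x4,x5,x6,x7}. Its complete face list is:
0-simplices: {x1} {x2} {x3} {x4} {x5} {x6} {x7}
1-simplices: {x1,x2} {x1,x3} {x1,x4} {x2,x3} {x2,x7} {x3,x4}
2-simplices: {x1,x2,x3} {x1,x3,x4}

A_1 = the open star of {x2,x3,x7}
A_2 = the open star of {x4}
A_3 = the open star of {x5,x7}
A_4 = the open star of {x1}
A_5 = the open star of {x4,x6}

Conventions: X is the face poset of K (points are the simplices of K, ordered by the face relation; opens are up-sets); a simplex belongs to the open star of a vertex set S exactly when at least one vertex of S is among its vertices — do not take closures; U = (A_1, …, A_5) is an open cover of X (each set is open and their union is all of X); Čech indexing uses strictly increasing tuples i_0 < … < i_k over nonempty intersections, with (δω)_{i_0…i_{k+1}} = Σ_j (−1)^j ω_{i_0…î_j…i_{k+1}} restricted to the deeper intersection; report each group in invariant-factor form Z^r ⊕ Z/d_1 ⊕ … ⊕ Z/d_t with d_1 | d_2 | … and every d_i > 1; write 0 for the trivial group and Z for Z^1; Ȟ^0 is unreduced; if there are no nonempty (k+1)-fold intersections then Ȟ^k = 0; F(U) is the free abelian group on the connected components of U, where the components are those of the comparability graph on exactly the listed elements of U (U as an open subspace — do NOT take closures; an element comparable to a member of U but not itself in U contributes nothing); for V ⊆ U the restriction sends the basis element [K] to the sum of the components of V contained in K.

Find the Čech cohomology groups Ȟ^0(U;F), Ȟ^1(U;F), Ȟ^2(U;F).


Ȟ^0(U;F) ≅ Z^3, Ȟ^1(U;F) ≅ 0, Ȟ^2(U;F) ≅ 0

nonempty intersections:
  A1={{x2},{x3},{x7},{x1,x2},{x1,x3},{x2,x3},{x2,x7},{x3,x4},{x1,x2,x3},{x1,x3,x4}} A2={{x4},{x1,x4},{x3,x4},{x1,x3,x4}} A3={{x5},{x7},{x2,x7}} A4={{x1},{x1,x2},{x1,x3},{x1,x4},{x1,x2,x3},{x1,x3,x4}} A5={{x4},{x6},{x1,x4},{x3,x4},{x1,x3,x4}}
  A12={{x3,x4},{x1,x3,x4}} A13={{x7},{x2,x7}} A14={{x1,x2},{x1,x3},{x1,x2,x3},{x1,x3,x4}} A15={{x3,x4},{x1,x3,x4}} A24={{x1,x4},{x1,x3,x4}} A25={{x4},{x1,x4},{x3,x4},{x1,x3,x4}} A45={{x1,x4},{x1,x3,x4}}
  A124={{x1,x3,x4}} A125={{x3,x4},{x1,x3,x4}} A145={{x1,x3,x4}} A245={{x1,x4},{x1,x3,x4}}
  A1245={{x1,x3,x4}}
components per intersection:
  A1: {{x2},{x3},{x7},{x1,x2},{x1,x3},{x2,x3},{x2,x7},{x3,x4},{x1,x2,x3},{x1,x3,x4}}
  A2: {{x4},{x1,x4},{x3,x4},{x1,x3,x4}}
  A3: {{x5}} {{x7},{x2,x7}}
  A4: {{x1},{x1,x2},{x1,x3},{x1,x4},{x1,x2,x3},{x1,x3,x4}}
  A5: {{x4},{x1,x4},{x3,x4},{x1,x3,x4}} {{x6}}
  A12: {{x3,x4},{x1,x3,x4}}
  A13: {{x7},{x2,x7}}
  A14: {{x1,x2},{x1,x3},{x1,x2,x3},{x1,x3,x4}}
  A15: {{x3,x4},{x1,x3,x4}}
  A24: {{x1,x4},{x1,x3,x4}}
  A25: {{x4},{x1,x4},{x3,x4},{x1,x3,x4}}
  A45: {{x1,x4},{x1,x3,x4}}
  A124: {{x1,x3,x4}}
  A125: {{x3,x4},{x1,x3,x4}}
  A145: {{x1,x3,x4}}
  A245: {{x1,x4},{x1,x3,x4}}
  A1245: {{x1,x3,x4}}
C dims 7,7,4,1; δ0: rk 4, SNF 1^4; δ1: rk 3, SNF 1^3; δ2: rk 1, SNF 1^1
Ȟ^0: (7−4)−0=3 ⇒ Z^3
Ȟ^1: (7−3)−4=0 ⇒ 0
Ȟ^2: (4−1)−3=0 ⇒ 0


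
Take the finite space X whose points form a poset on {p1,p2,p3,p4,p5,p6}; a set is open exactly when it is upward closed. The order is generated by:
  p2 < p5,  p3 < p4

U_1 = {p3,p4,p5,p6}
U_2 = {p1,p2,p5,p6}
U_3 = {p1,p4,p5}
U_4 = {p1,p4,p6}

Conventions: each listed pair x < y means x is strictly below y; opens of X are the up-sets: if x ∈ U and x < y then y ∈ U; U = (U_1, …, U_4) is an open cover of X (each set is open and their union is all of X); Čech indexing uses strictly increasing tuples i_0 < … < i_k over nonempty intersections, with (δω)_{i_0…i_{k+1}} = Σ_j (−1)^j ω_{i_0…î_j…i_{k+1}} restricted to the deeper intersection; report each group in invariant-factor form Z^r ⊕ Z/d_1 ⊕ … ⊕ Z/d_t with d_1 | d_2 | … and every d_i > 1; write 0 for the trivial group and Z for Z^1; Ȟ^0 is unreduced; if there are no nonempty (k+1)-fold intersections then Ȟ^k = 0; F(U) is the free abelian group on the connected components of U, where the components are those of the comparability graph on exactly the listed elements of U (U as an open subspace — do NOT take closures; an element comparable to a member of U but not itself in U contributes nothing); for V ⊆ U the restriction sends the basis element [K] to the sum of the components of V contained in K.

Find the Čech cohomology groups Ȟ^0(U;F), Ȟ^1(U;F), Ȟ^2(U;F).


Ȟ^0 ≅ Z^4, Ȟ^1 ≅ 0 and Ȟ^2 ≅ 0

nerve simplices:
  U12={p5,p6} U13={p4,p5} U14={p4,p6} U23={p1,p5} U24={p1,p6} U34={p1,p4}
  U123={p5} U124={p6} U134={p4} U234={p1}
components per intersection:
  U1: {p3,p4} {p5} {p6}
  U2: {p1} {p2,p5} {p6}
  U3: {p1} {p4} {p5}
  U4: {p1} {p4} {p6}
  U12: {p5} {p6}
  U13: {p4} {p5}
  U14: {p4} {p6}
  U23: {p1} {p5}
  U24: {p1} {p6}
  U34: {p1} {p4}
  U123: {p5}
  U124: {p6}
  U134: {p4}
  U234: {p1}
C dims 12,12,4; δ0: rk 8, SNF 1^8; δ1: rk 4, SNF 1^4
degree 0: 12−8−0 = 4 → Ȟ^0 ≅ Z^4
degree 1: 12−4−8 = 0 → Ȟ^1 ≅ 0
degree 2: 4−0−4 = 0 → Ȟ^2 ≅ 0


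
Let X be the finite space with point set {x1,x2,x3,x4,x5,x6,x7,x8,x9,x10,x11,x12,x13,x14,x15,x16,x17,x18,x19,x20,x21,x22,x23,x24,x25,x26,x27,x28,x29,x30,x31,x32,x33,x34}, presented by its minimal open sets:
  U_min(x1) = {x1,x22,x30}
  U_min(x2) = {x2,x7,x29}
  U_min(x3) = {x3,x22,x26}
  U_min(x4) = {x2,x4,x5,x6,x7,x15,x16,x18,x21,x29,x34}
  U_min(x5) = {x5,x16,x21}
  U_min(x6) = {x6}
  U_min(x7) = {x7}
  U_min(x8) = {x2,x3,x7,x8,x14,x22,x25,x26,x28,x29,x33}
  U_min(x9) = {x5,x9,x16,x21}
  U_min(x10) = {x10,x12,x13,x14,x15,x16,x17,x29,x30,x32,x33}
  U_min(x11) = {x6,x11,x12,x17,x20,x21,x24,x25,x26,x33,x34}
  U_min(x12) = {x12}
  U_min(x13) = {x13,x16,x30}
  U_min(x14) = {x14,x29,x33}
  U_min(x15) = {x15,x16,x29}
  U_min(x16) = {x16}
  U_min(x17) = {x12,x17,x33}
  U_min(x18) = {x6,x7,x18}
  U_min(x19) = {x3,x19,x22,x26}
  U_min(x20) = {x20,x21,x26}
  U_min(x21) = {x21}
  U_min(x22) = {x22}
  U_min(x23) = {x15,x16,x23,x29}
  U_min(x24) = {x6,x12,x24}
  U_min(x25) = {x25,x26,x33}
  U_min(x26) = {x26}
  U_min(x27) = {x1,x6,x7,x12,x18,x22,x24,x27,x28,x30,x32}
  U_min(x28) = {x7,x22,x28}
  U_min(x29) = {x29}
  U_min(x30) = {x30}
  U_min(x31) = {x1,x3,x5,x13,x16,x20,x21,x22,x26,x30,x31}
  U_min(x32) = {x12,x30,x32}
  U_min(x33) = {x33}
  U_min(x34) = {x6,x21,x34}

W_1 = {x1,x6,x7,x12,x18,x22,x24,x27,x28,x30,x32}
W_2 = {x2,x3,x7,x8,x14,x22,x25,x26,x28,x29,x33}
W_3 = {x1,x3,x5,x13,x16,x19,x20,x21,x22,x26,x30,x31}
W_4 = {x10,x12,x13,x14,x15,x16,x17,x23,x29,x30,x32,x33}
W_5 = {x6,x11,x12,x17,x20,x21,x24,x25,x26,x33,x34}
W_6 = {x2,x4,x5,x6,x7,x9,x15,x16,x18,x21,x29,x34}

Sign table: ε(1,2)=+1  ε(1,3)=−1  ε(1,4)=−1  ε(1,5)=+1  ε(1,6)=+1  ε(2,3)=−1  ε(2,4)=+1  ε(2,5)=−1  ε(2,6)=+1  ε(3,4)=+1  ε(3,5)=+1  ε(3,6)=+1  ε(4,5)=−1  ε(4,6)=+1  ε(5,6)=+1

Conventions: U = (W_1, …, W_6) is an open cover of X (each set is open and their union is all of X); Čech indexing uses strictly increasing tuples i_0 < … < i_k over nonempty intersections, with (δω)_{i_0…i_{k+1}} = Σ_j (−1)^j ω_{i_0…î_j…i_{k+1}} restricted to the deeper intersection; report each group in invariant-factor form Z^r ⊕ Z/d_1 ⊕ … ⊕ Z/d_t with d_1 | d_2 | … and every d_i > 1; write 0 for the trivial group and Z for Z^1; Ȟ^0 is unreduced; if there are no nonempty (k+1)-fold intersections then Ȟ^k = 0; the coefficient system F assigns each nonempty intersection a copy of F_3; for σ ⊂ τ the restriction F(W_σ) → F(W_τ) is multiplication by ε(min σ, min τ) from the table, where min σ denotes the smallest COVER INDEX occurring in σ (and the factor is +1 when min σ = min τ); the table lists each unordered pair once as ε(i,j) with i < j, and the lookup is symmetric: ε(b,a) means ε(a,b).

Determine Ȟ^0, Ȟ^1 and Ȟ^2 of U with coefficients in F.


Ȟ^0 = 0; Ȟ^1 = 0; Ȟ^2 = Z/3

nerve of the cover:
  W12={x7,x22,x28} W13={x1,x22,x30} W14={x12,x30,x32} W15={x6,x12,x24} W16={x6,x7,x18} W23={x3,x22,x26} W24={x14,x29,x33} W25={x25,x26,x33} W26={x2,x7,x29} W34={x13,x16,x30} W35={x20,x21,x26} W36={x5,x16,x21} W45={x12,x17,x33} W46={x15,x16,x29} W56={x6,x21,x34}
  W123={x22} W126={x7} W134={x30} W145={x12} W156={x6} W235={x26} W245={x33} W246={x29} W346={x16} W356={x21}
C dims 6,15,10; δ0: rk_F3 6; δ1: rk_F3 9
Ȟ^0 = (6 − 6) − 0 = 0, so Ȟ^0 ≅ 0
Ȟ^1 = (15 − 9) − 6 = 0, so Ȟ^1 ≅ 0
Ȟ^2 = (10 − 0) − 9 = 1, so Ȟ^2 ≅ Z/3


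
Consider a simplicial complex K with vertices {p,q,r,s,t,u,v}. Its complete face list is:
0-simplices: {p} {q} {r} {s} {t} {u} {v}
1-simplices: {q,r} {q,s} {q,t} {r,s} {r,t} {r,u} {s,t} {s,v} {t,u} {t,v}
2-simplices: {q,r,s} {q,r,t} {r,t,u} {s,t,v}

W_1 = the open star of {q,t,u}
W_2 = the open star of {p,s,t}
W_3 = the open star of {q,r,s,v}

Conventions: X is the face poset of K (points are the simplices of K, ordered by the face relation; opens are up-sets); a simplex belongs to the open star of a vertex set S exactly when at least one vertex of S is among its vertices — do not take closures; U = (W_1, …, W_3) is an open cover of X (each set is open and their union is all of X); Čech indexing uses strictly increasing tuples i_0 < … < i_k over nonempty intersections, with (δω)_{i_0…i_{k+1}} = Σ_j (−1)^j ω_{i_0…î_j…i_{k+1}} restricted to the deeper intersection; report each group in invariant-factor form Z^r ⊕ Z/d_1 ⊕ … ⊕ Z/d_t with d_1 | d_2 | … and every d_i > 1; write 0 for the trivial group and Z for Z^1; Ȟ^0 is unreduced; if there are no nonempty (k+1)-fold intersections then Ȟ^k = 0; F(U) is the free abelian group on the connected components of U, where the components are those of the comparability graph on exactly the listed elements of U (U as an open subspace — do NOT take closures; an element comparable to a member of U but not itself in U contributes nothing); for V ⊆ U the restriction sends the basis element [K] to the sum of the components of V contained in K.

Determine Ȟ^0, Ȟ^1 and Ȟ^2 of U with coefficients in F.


nonempty intersections:
  W1={{q},{t},{u},{q,r},{q,s},{q,t},{r,t},{r,u},{s,t},{t,u},{t,v},{q,r,s},{q,r,t},{r,t,u},{s,t,v}} W2={{p},{s},{t},{q,s},{q,t},{r,s},{r,t},{s,t},{s,v},{t,u},{t,v},{q,r,s},{q,r,t},{r,t,u},{s,t,v}} W3={{q},{r},{s},{v},{q,r},{q,s},{q,t},{r,s},{r,t},{r,u},{s,t},{s,v},{t,v},{q,r,s},{q,r,t},{r,t,u},{s,t,v}}
  W12={{t},{q,s},{q,t},{r,t},{s,t},{t,u},{t,v},{q,r,s},{q,r,t},{r,t,u},{s,t,v}} W13={{q},{q,r},{q,s},{q,t},{r,t},{r,u},{s,t},{t,v},{q,r,s},{q,r,t},{r,t,u},{s,t,v}} W23={{s},{q,s},{q,t},{r,s},{r,t},{s,t},{s,v},{t,v},{q,r,s},{q,r,t},{r,t,u},{s,t,v}}
  W123={{q,s},{q,t},{r,t},{s,t},{t,v},{q,r,s},{q,r,t},{r,t,u},{s,t,v}}
components per intersection:
  W1: {{q},{t},{u},{q,r},{q,s},{q,t},{r,t},{r,u},{s,t},{t,u},{t,v},{q,r,s},{q,r,t},{r,t,u},{s,t,v}}
  W2: {{p}} {{s},{t},{q,s},{q,t},{r,s},{r,t},{s,t},{s,v},{t,u},{t,v},{q,r,s},{q,r,t},{r,t,u},{s,t,v}}
  W3: {{q},{r},{s},{v},{q,r},{q,s},{q,t},{r,s},{r,t},{r,u},{s,t},{s,v},{t,v},{q,r,s},{q,r,t},{r,t,u},{s,t,v}}
  W12: {{t},{q,t},{r,t},{s,t},{t,u},{t,v},{q,r,t},{r,t,u},{s,t,v}} {{q,s},{q,r,s}}
  W13: {{q},{q,r},{q,s},{q,t},{r,t},{r,u},{q,r,s},{q,r,t},{r,t,u}} {{s,t},{t,v},{s,t,v}}
  W23: {{s},{q,s},{r,s},{s,t},{s,v},{t,v},{q,r,s},{s,t,v}} {{q,t},{r,t},{q,r,t},{r,t,u}}
  W123: {{q,s},{q,r,s}} {{q,t},{r,t},{q,r,t},{r,t,u}} {{s,t},{t,v},{s,t,v}}
C dims 4,6,3; δ0: rk 2, SNF 1^2; δ1: rk 3, SNF 1^3
Ȟ^0: (4−2)−0=2 ⇒ Z^2
Ȟ^1: (6−3)−2=1 ⇒ Z
Ȟ^2: (3−0)−3=0 ⇒ 0

Ȟ^0(U;F) ≅ Z^2,  Ȟ^1(U;F) ≅ Z,  Ȟ^2(U;F) ≅ 0


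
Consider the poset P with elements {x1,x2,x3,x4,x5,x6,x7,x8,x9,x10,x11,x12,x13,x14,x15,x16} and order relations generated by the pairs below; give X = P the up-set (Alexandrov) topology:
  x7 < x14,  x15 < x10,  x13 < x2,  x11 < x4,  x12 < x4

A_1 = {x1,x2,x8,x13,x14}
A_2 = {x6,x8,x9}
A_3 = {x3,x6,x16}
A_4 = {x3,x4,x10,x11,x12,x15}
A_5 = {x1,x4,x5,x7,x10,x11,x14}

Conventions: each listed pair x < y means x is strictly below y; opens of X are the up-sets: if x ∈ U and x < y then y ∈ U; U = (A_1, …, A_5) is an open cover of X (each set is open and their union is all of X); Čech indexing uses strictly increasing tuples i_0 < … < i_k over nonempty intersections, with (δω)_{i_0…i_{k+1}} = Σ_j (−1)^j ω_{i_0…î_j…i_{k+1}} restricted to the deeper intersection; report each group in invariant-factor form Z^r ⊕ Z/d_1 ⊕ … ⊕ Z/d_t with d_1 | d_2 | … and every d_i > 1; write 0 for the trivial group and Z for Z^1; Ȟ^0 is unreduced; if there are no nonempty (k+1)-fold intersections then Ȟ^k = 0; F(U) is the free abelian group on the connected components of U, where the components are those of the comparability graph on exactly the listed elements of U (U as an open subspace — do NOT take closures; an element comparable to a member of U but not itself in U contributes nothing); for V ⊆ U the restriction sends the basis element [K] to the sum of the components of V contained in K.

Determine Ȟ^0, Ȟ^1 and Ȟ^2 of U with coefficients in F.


nonempty intersections:
  A12={x8} A15={x1,x14} A23={x6} A34={x3} A45={x4,x10,x11}
components per intersection:
  A1: {x1} {x2,x13} {x8} {x14}
  A2: {x6} {x8} {x9}
  A3: {x3} {x6} {x16}
  A4: {x3} {x4,x11,x12} {x10,x15}
  A5: {x1} {x4,x11} {x5} {x7,x14} {x10}
  A12: {x8}
  A15: {x1} {x14}
  A23: {x6}
  A34: {x3}
  A45: {x4,x11} {x10}
C dims 18,7; δ0: rk 7, SNF 1^7
Ȟ^0: (18−7)−0=11 ⇒ Z^11
Ȟ^1: (7−0)−7=0 ⇒ 0
Ȟ^2: (0−0)−0=0 ⇒ 0

Ȟ^0 ≅ Z^11, Ȟ^1 ≅ 0, Ȟ^2 ≅ 0


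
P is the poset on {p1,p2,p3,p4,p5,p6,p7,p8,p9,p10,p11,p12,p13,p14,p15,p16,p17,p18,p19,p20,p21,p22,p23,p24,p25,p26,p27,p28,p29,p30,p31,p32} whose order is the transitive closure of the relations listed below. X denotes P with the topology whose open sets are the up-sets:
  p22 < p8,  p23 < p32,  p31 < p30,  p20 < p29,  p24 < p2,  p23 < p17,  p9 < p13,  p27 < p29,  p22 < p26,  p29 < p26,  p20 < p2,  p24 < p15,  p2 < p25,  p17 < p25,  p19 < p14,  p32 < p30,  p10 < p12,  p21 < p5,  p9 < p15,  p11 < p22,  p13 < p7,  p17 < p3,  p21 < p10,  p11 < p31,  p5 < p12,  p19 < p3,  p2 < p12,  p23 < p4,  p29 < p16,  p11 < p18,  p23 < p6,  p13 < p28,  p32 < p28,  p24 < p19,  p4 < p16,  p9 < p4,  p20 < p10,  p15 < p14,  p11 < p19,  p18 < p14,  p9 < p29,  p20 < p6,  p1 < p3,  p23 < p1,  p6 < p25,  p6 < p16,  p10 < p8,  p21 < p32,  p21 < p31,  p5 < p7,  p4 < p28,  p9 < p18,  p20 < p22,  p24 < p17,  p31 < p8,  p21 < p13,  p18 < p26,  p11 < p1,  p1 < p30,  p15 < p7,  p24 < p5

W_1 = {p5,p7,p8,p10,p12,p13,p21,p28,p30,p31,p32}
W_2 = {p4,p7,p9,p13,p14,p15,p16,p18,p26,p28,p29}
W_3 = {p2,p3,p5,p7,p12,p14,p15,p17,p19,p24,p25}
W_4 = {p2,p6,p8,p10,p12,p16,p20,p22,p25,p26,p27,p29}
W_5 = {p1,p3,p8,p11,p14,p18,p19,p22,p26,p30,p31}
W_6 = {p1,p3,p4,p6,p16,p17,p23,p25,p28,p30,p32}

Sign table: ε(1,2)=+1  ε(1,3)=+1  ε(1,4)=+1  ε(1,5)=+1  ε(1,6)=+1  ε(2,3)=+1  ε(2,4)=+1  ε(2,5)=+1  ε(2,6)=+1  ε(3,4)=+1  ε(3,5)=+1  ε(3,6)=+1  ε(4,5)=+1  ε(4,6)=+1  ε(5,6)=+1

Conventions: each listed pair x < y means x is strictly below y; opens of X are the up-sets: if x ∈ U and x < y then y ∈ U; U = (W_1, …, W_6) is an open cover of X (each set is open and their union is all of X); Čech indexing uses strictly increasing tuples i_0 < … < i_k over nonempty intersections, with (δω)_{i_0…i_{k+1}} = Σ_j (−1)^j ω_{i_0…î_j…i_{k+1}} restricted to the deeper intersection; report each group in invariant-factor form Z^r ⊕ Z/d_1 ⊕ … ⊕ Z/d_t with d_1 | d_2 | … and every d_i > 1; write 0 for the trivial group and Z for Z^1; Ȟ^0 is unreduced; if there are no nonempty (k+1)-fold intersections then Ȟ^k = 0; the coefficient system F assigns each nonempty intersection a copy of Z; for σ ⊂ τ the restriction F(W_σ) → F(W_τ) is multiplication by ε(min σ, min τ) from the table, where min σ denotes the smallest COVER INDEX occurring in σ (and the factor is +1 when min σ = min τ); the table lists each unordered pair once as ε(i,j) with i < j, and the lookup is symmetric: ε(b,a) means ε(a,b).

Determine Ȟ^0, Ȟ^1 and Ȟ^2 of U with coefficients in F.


cover nerve:
  W12={p7,p13,p28} W13={p5,p7,p12} W14={p8,p10,p12} W15={p8,p30,p31} W16={p28,p30,p32} W23={p7,p14,p15} W24={p16,p26,p29} W25={p14,p18,p26} W26={p4,p16,p28} W34={p2,p12,p25} W35={p3,p14,p19} W36={p3,p17,p25} W45={p8,p22,p26} W46={p6,p16,p25} W56={p1,p3,p30}
  W123={p7} W126={p28} W134={p12} W145={p8} W156={p30} W235={p14} W245={p26} W246={p16} W346={p25} W356={p3}
C dims 6,15,10; δ0: rk 5, SNF 1^5; δ1: rk 10, SNF 1^9·2
Ȟ^0: (6−5)−0=1 ⇒ Z
Ȟ^1: (15−10)−5=0 ⇒ 0
Ȟ^2: (10−0)−10=0 plus torsion [2] ⇒ Z/2

Ȟ^0 = Z,  Ȟ^1 = 0,  Ȟ^2 = Z/2


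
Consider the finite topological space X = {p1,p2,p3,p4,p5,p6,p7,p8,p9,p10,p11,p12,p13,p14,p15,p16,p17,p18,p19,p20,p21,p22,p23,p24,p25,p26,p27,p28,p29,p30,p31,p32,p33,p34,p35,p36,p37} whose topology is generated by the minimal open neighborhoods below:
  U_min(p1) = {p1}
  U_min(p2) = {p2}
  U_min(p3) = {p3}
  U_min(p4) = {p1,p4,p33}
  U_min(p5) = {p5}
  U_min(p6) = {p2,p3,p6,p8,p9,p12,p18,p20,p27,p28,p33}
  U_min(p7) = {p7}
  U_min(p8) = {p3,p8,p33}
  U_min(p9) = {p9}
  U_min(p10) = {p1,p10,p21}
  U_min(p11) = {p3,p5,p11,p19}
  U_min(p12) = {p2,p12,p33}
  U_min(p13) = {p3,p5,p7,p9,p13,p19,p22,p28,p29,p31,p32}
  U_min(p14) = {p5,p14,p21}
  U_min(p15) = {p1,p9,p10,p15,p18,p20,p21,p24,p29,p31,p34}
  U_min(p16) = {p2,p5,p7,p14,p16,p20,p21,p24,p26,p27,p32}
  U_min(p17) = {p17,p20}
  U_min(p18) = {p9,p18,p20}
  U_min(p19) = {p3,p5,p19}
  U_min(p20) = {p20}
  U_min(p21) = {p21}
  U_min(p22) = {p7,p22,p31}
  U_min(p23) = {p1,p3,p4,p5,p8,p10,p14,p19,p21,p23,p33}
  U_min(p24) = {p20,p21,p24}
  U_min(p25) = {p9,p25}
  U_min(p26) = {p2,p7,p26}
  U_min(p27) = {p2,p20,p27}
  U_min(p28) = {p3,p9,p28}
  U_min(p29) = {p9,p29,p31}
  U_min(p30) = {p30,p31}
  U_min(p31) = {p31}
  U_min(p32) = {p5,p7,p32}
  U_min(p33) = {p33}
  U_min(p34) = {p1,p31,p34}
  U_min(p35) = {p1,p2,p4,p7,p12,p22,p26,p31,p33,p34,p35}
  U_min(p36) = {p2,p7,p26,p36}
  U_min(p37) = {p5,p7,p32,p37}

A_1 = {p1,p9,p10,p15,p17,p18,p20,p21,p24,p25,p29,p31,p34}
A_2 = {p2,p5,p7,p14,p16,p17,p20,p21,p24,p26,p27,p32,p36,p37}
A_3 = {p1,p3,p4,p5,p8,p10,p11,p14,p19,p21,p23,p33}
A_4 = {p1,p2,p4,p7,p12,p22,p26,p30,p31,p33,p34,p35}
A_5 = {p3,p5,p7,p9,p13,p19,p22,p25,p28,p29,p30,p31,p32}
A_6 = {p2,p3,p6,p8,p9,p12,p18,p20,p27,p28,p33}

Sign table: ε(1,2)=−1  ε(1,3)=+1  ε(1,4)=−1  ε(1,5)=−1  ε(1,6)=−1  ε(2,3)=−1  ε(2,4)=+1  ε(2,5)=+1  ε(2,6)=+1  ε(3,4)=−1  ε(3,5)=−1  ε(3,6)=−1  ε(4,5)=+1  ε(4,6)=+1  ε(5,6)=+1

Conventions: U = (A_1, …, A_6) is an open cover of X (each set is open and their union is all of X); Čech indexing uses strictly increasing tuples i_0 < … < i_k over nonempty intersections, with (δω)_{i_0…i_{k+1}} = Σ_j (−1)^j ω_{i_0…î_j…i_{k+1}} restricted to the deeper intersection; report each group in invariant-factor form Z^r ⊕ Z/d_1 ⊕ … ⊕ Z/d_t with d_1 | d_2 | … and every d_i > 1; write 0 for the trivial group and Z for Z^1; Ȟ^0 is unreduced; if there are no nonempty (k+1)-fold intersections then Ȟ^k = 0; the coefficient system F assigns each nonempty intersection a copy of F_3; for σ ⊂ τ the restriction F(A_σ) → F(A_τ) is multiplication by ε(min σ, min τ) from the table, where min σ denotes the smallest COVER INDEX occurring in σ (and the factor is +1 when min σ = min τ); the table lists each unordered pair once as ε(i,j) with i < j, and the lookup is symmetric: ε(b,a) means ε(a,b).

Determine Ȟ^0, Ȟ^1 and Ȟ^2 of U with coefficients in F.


nonempty intersections:
  A12={p17,p20,p21,p24} A13={p1,p10,p21} A14={p1,p31,p34} A15={p9,p25,p29,p31} A16={p9,p18,p20} A23={p5,p14,p21} A24={p2,p7,p26} A25={p5,p7,p32} A26={p2,p20,p27} A34={p1,p4,p33} A35={p3,p5,p19} A36={p3,p8,p33} A45={p7,p22,p30,p31} A46={p2,p12,p33} A56={p3,p9,p28}
  A123={p21} A126={p20} A134={p1} A145={p31} A156={p9} A235={p5} A245={p7} A246={p2} A346={p33} A356={p3}
C dims 6,15,10; δ0: rk_F3 5; δ1: rk_F3 10
Ȟ^0: (6−5)−0=1 ⇒ Z/3
Ȟ^1: (15−10)−5=0 ⇒ 0
Ȟ^2: (10−0)−10=0 ⇒ 0

Ȟ^0(U;F) ≅ Z/3, Ȟ^1(U;F) ≅ 0, Ȟ^2(U;F) ≅ 0


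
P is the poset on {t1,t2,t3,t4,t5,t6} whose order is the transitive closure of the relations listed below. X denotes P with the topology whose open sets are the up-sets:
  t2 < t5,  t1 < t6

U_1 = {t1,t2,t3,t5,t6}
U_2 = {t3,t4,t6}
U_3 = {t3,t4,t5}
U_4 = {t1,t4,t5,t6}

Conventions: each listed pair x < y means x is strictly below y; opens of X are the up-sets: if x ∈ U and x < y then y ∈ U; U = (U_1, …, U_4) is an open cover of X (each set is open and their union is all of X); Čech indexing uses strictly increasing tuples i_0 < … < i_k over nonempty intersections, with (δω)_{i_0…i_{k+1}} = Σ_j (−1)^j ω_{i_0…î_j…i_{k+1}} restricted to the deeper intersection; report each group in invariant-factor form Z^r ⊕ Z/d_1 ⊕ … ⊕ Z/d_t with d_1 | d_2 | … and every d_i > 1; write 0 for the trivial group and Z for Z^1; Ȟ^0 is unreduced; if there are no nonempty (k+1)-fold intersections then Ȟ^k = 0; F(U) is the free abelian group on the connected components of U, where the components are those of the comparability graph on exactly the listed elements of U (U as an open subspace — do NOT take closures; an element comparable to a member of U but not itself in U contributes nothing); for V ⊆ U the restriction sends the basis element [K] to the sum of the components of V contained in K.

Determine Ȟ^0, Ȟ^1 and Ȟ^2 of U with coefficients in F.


Ȟ^0 = Z^4; Ȟ^1 = 0; Ȟ^2 = 0

nonempty overlaps:
  U12={t3,t6} U13={t3,t5} U14={t1,t5,t6} U23={t3,t4} U24={t4,t6} U34={t4,t5}
  U123={t3} U124={t6} U134={t5} U234={t4}
components per intersection:
  U1: {t1,t6} {t2,t5} {t3}
  U2: {t3} {t4} {t6}
  U3: {t3} {t4} {t5}
  U4: {t1,t6} {t4} {t5}
  U12: {t3} {t6}
  U13: {t3} {t5}
  U14: {t1,t6} {t5}
  U23: {t3} {t4}
  U24: {t4} {t6}
  U34: {t4} {t5}
  U123: {t3}
  U124: {t6}
  U134: {t5}
  U234: {t4}
C dims 12,12,4; δ0: rk 8, SNF 1^8; δ1: rk 4, SNF 1^4
degree 0: 12−8−0 = 4 → Ȟ^0 ≅ Z^4
degree 1: 12−4−8 = 0 → Ȟ^1 ≅ 0
degree 2: 4−0−4 = 0 → Ȟ^2 ≅ 0


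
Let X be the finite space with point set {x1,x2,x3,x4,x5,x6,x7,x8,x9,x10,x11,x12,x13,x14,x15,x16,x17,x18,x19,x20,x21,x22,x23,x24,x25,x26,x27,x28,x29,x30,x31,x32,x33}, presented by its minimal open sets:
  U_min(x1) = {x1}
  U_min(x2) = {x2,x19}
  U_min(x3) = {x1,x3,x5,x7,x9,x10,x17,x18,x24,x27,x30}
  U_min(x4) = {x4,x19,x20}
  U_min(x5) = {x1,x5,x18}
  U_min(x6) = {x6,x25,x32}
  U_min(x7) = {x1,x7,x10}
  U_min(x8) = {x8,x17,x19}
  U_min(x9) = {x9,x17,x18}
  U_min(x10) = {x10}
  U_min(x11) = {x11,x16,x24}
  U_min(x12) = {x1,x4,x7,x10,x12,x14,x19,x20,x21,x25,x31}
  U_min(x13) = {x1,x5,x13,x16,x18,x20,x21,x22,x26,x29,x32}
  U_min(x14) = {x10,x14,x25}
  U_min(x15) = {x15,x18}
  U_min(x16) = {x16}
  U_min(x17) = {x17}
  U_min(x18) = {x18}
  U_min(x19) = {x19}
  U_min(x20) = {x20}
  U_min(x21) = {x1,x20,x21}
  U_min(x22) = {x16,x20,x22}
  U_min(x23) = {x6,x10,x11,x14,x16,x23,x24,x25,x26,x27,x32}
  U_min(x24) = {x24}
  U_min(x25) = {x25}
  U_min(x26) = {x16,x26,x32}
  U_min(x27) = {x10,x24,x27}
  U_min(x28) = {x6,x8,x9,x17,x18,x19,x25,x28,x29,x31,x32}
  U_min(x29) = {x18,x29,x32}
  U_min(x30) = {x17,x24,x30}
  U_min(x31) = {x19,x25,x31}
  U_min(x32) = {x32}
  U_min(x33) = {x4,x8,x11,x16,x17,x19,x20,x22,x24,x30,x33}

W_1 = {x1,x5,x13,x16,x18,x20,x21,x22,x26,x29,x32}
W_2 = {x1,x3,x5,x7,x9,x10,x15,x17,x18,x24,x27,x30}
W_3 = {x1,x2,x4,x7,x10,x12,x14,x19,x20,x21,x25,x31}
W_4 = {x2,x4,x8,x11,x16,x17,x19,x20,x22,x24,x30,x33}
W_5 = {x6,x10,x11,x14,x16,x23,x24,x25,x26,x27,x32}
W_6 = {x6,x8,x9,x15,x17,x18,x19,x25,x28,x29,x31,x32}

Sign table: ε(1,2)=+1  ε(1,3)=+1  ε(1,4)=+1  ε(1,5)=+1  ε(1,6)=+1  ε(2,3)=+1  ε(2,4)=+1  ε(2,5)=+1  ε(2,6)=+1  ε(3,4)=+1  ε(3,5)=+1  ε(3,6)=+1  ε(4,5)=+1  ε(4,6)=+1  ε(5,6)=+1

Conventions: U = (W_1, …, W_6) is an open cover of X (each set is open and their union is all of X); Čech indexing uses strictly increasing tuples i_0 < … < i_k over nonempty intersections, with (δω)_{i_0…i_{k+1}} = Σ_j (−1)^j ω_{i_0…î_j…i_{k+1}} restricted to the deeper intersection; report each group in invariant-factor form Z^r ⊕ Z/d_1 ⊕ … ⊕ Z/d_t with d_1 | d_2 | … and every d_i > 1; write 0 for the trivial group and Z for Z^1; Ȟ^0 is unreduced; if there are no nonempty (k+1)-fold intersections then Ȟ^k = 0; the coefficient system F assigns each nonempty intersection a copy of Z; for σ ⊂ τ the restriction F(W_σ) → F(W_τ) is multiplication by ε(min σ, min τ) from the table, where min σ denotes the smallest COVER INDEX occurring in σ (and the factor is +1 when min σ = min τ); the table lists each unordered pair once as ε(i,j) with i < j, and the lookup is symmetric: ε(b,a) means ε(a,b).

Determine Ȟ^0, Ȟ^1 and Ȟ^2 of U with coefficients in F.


Ȟ^0 = Z, Ȟ^1 = 0 and Ȟ^2 = Z/2

nerve simplices:
  W12={x1,x5,x18} W13={x1,x20,x21} W14={x16,x20,x22} W15={x16,x26,x32} W16={x18,x29,x32} W23={x1,x7,x10} W24={x17,x24,x30} W25={x10,x24,x27} W26={x9,x15,x17,x18} W34={x2,x4,x19,x20} W35={x10,x14,x25} W36={x19,x25,x31} W45={x11,x16,x24} W46={x8,x17,x19} W56={x6,x25,x32}
  W123={x1} W126={x18} W134={x20} W145={x16} W156={x32} W235={x10} W245={x24} W246={x17} W346={x19} W356={x25}
C dims 6,15,10; δ0: rk 5, SNF 1^5; δ1: rk 10, SNF 1^9·2
degree 0: 6−5−0 = 1 → Ȟ^0 ≅ Z
degree 1: 15−10−5 = 0 → Ȟ^1 ≅ 0
degree 2: 10−0−10 = 0 plus torsion [2] → Ȟ^2 ≅ Z/2


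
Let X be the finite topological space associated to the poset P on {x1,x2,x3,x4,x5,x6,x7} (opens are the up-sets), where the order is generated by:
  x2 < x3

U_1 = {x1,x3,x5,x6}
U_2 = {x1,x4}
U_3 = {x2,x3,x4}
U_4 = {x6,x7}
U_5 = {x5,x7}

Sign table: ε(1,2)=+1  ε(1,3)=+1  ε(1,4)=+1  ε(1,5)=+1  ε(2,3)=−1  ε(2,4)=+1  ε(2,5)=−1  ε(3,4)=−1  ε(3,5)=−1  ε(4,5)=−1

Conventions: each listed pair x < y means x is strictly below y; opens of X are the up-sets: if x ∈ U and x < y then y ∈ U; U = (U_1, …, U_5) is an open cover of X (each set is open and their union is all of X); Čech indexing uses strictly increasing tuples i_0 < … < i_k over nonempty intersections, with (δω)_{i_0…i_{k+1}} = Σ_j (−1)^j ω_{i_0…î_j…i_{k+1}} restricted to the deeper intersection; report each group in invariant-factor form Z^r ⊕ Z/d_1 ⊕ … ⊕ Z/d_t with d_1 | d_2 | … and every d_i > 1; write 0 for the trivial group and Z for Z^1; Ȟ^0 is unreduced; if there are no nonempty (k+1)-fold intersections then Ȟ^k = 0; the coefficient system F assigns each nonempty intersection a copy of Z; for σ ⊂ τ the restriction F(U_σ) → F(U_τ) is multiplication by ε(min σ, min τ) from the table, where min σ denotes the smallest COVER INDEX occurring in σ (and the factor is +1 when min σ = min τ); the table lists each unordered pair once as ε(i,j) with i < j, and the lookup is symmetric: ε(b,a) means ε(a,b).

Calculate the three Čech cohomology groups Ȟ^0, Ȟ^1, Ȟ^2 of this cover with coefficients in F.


Ȟ^0 ≅ 0, Ȟ^1 ≅ Z ⊕ Z/2 and Ȟ^2 ≅ 0

nerve of the cover:
  U12={x1} U13={x3} U14={x6} U15={x5} U23={x4} U45={x7}
C dims 5,6; δ0: rk 5, SNF 1^4·2
Ȟ^0 = (5 − 5) − 0 = 0, so Ȟ^0 ≅ 0
Ȟ^1 = (6 − 0) − 5 = 1 plus torsion [2], so Ȟ^1 ≅ Z ⊕ Z/2
Ȟ^2 = (0 − 0) − 0 = 0, so Ȟ^2 ≅ 0


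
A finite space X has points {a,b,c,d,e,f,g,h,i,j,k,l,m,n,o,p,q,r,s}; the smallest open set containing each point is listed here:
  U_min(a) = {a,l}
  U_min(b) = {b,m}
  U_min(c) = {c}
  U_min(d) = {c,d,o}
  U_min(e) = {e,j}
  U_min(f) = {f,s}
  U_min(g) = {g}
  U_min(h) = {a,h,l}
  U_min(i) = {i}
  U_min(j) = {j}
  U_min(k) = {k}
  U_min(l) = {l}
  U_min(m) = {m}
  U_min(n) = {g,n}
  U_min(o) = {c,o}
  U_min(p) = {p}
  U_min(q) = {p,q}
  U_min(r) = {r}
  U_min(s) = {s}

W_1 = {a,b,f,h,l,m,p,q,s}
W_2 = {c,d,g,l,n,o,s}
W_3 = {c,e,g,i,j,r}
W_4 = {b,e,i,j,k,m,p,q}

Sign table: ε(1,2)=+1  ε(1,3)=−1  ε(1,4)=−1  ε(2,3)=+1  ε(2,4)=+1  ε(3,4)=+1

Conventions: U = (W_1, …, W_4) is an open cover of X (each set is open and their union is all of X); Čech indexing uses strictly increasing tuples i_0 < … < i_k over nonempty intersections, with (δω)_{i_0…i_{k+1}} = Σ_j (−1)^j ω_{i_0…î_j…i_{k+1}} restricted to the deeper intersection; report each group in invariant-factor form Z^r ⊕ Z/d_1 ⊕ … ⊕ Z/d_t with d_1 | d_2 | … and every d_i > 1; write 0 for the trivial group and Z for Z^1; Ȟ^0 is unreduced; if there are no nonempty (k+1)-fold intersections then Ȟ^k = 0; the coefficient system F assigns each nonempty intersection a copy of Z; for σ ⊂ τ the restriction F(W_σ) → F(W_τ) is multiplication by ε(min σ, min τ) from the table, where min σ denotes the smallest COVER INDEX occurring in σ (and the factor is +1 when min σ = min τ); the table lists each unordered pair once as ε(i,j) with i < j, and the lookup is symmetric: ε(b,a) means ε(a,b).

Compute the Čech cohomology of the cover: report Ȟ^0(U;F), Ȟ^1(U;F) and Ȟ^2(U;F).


Ȟ^0 ≅ 0, Ȟ^1 ≅ Z/2, Ȟ^2 ≅ 0

nonempty overlaps:
  W12={l,s} W14={b,m,p,q} W23={c,g} W34={e,i,j}
C dims 4,4; δ0: rk 4, SNF 1^3·2
degree 0: 4−4−0 = 0 → Ȟ^0 ≅ 0
degree 1: 4−0−4 = 0 plus torsion [2] → Ȟ^1 ≅ Z/2
degree 2: 0−0−0 = 0 → Ȟ^2 ≅ 0
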